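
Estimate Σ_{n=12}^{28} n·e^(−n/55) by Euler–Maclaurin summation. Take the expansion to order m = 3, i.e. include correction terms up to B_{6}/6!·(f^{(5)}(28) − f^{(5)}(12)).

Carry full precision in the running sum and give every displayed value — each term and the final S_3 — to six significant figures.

∫_12^28 x·e^(−x/55) dx evaluates to 218.908.
Boundary: ½(f(12) + f(28)) = ½(9.64775 + 16.8292) = 13.2385.
Running total after boundary: 232.146.
Order-1 term: 1/12 · (0.295057 − 0.628566) = -0.0277924.
Running total after k=1: 232.119.
Order-2 term: −1/720 · (0.000494922 − 0.000739347) = 3.39478e-07.
Running total after k=2: 232.119.
Order-3 term: 1/30240 · (2.94977e-07 − 4.20133e-07) = -4.13877e-12.

S_3 ≈ 232.119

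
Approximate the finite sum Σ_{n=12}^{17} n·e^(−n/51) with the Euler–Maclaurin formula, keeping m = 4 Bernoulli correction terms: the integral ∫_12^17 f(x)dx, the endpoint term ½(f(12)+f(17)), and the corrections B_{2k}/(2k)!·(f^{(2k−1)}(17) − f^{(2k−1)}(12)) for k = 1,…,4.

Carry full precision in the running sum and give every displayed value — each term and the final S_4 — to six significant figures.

S_4 ≈ 65.2486

∫_12^17 x·e^(−x/51) dx evaluates to 54.4266.
Boundary: ½(f(12) + f(17)) = ½(9.48406 + 12.1810) = 10.8325.
Running total after boundary: 65.2591.
Correction k=1: B_{2}/2! · (f^{(1)}(17) − f^{(1)}(12)) = 1/12 · (0.477688 − 0.604376) = -0.0105574.
After k=1: 65.2486.
Correction k=2: B_{4}/4! · (f^{(3)}(17) − f^{(3)}(12)) = −1/720 · (0.000734621 − 0.000840082) = 1.46473e-07.
After k=2: 65.2486.
Correction k=3: B_{6}/6! · (f^{(5)}(17) − f^{(5)}(12)) = 1/30240 · (4.94267e-07 − 5.56632e-07) = -2.06236e-12.
After k=3: 65.2486.
Correction k=4: B_{8}/8! · (f^{(7)}(17) − f^{(7)}(12)) = −1/1209600 · (2.71471e-10 − 3.03837e-10) = 2.67581e-17.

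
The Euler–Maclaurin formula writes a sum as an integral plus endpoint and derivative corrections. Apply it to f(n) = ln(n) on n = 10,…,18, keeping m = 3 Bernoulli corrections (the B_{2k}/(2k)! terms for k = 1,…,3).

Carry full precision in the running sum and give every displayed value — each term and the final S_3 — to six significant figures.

S_3 ≈ 23.5936

Integral: ∫_10^18 ln(x) dx = 21.0008.
Boundary: ½(f(10) + f(18)) = ½(2.30259 + 2.89037) = 2.59648.
Integral + boundary = 23.5973.
Order-1 term: 1/12 · (0.0555556 − 0.100000) = -0.00370370.
Partial sum through k=1: 23.5936.
Order-2 term: −1/720 · (0.000342936 − 0.00200000) = 2.30148e-06.
Partial sum through k=2: 23.5936.
Order-3 term: 1/30240 · (1.27013e-05 − 0.000240000) = -7.51649e-09.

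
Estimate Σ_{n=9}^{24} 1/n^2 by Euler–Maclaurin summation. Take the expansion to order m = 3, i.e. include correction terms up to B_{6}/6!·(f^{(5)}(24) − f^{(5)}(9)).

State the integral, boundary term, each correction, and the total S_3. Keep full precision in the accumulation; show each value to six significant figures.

S_3 ≈ 0.0767014

Integral: ∫_9^24 1/x^2 dx = 0.0694444.
Boundary: ½(f(9) + f(24)) = ½(0.0123457 + 0.00173611) = 0.00704090.
Running total after boundary: 0.0764853.
k=1: B_{2}/(2)! × [f^{(1)}(24) − f^{(1)}(9)] = 1/12 × (-0.000144676 − (-0.00274348)) = 0.000216567.
Partial sum through k=1: 0.0767019.
k=2: B_{4}/(4)! × [f^{(3)}(24) − f^{(3)}(9)] = −1/720 × (-3.01408e-06 − (-0.000406442)) = -5.60317e-07.
Partial sum through k=2: 0.0767013.
k=3: B_{6}/(6)! × [f^{(5)}(24) − f^{(5)}(9)] = 1/30240 × (-1.56983e-07 − (-0.000150534)) = 4.97279e-09.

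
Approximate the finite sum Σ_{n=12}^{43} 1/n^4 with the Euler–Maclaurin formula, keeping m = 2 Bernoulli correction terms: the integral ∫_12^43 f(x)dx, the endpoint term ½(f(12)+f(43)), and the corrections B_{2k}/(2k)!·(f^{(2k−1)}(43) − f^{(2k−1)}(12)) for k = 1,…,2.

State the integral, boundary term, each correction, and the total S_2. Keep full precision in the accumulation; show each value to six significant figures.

S_2 ≈ 0.000214300

The integral term ∫_12^43 1/x^4 dx = 0.000188709.
½[f(12) + f(43)] = ½[4.82253e-05 + 2.92500e-07] = 2.42589e-05.
Running total after boundary: 0.000212968.
k=1: B_{2}/(2)! × [f^{(1)}(43) − f^{(1)}(12)] = 1/12 × (-2.72093e-08 − (-1.60751e-05)) = 1.33732e-06.
After k=1: 0.000214305.
k=2: B_{4}/(4)! × [f^{(3)}(43) − f^{(3)}(12)] = −1/720 × (-4.41471e-10 − (-3.34898e-06)) = -4.65075e-09.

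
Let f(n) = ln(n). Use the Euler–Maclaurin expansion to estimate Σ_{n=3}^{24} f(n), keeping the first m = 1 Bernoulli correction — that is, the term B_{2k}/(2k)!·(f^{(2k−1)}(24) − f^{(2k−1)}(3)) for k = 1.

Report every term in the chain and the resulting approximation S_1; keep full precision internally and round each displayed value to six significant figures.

S_1 ≈ 54.0915

Integral: ∫_3^24 ln(x) dx = 51.9775.
Endpoint term: (f(3) + f(24))/2 = (1.09861 + 3.17805)/2 = 2.13833.
So far: 54.1158.
Correction k=1: B_{2}/2! · (f^{(1)}(24) − f^{(1)}(3)) = 1/12 · (0.0416667 − 0.333333) = -0.0243056.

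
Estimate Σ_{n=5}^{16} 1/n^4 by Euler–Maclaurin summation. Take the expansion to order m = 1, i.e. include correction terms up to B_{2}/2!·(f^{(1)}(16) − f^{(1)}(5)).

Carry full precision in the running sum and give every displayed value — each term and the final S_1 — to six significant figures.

S_1 ≈ 0.00349926

The integral term ∫_5^16 1/x^4 dx = 0.00258529.
½[f(5) + f(16)] = ½[0.00160000 + 1.52588e-05] = 0.000807629.
Running total after boundary: 0.00339292.
Correction k=1: B_{2}/2! · (f^{(1)}(16) − f^{(1)}(5)) = 1/12 · (-3.81470e-06 − (-0.00128000)) = 0.000106349.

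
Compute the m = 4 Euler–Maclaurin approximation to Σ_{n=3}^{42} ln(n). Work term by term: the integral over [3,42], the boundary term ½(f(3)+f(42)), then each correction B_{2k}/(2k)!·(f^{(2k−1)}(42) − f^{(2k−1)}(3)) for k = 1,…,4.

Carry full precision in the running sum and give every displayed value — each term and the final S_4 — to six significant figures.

S_4 ≈ 117.079

Integral: ∫_3^42 ln(x) dx = 114.686.
Boundary: ½(f(3) + f(42)) = ½(1.09861 + 3.73767) = 2.41814.
So far: 117.104.
k=1: B_{2}/(2)! × [f^{(1)}(42) − f^{(1)}(3)] = 1/12 × (0.0238095 − 0.333333) = -0.0257937.
Partial sum through k=1: 117.079.
k=2: B_{4}/(4)! × [f^{(3)}(42) − f^{(3)}(3)] = −1/720 × (2.69949e-05 − 0.0740741) = 0.000102843.
Partial sum through k=2: 117.079.
k=3: B_{6}/(6)! × [f^{(5)}(42) − f^{(5)}(3)] = 1/30240 × (1.83639e-07 − 0.0987654) = -3.26605e-06.
Partial sum through k=3: 117.079.
k=4: B_{8}/(8)! × [f^{(7)}(42) − f^{(7)}(3)] = −1/1209600 × (3.12311e-09 − 0.329218) = 2.72171e-07.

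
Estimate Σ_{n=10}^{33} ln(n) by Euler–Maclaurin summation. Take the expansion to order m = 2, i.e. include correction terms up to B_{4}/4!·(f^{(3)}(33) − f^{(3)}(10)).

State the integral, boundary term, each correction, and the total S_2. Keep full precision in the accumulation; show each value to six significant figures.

Integral: ∫_10^33 ln(x) dx = 69.3589.
½[f(10) + f(33)] = ½[2.30259 + 3.49651] = 2.89955.
Running total after boundary: 72.2584.
Order-1 term: 1/12 · (0.0303030 − 0.100000) = -0.00580808.
Running total after k=1: 72.2526.
Order-2 term: −1/720 · (5.56529e-05 − 0.00200000) = 2.70048e-06.

S_2 ≈ 72.2526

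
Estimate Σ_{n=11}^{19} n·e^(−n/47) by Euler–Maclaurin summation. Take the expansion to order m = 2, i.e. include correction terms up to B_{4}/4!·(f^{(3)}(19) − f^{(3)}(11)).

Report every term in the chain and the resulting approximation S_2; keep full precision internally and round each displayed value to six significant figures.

S_2 ≈ 97.3331

Integral: ∫_11^19 x·e^(−x/47) dx = 86.6572.
½[f(11) + f(19)] = ½[8.70461 + 12.6820] = 10.6933.
So far: 97.3505.
k=1: B_{2}/(2)! × [f^{(1)}(19) − f^{(1)}(11)] = 1/12 × (0.397644 − 0.606124) = -0.0173733.
Running total after k=1: 97.3331.
k=2: B_{4}/(4)! × [f^{(3)}(19) − f^{(3)}(11)] = −1/720 × (0.000784333 − 0.000990847) = 2.86825e-07.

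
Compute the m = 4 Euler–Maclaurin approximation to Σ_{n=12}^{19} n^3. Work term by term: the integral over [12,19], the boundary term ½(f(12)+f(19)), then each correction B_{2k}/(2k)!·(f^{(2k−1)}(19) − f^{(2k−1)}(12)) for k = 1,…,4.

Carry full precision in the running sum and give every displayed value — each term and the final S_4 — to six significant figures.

The integral term ∫_12^19 x^3 dx = 27396.2.
Boundary: ½(f(12) + f(19)) = ½(1728.00 + 6859.00) = 4293.50.
So far: 31689.8.
Correction k=1: B_{2}/2! · (f^{(1)}(19) − f^{(1)}(12)) = 1/12 · (1083.00 − 432.000) = 54.2500.
Partial sum through k=1: 31744.0.
Correction k=2: B_{4}/4! · (f^{(3)}(19) − f^{(3)}(12)) = −1/720 · (6.00000 − 6.00000) = 0.00000.
Partial sum through k=2: 31744.0.
Correction k=3: B_{6}/6! · (f^{(5)}(19) − f^{(5)}(12)) = 1/30240 · (0.00000 − 0.00000) = 0.00000.
Partial sum through k=3: 31744.0.
Correction k=4: B_{8}/8! · (f^{(7)}(19) − f^{(7)}(12)) = −1/1209600 · (0.00000 − 0.00000) = 0.00000.

S_4 ≈ 31744.0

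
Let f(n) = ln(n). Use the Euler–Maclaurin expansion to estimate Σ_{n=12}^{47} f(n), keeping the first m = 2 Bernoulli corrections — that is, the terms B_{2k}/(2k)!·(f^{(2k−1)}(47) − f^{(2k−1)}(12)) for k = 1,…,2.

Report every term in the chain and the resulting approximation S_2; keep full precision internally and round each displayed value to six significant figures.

S_2 ≈ 119.300

∫_12^47 ln(x) dx evaluates to 116.138.
Endpoint term: (f(12) + f(47))/2 = (2.48491 + 3.85015)/2 = 3.16753.
So far: 119.306.
Order-1 term: 1/12 · (0.0212766 − 0.0833333) = -0.00517139.
Running total after k=1: 119.300.
Order-2 term: −1/720 · (1.92636e-05 − 0.00115741) = 1.58076e-06.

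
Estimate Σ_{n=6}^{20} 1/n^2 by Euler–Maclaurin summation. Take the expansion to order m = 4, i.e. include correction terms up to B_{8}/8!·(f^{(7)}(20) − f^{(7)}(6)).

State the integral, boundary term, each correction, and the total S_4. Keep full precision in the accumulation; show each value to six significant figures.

Integral: ∫_6^20 1/x^2 dx = 0.116667.
Endpoint term: (f(6) + f(20))/2 = (0.0277778 + 0.00250000)/2 = 0.0151389.
Running total after boundary: 0.131806.
k=1: B_{2}/(2)! × [f^{(1)}(20) − f^{(1)}(6)] = 1/12 × (-0.000250000 − (-0.00925926)) = 0.000750772.
Running total after k=1: 0.132556.
k=2: B_{4}/(4)! × [f^{(3)}(20) − f^{(3)}(6)] = −1/720 × (-7.50000e-06 − (-0.00308642)) = -4.27628e-06.
Running total after k=2: 0.132552.
k=3: B_{6}/(6)! × [f^{(5)}(20) − f^{(5)}(6)] = 1/30240 × (-5.62500e-07 − (-0.00257202)) = 8.50349e-08.
Running total after k=3: 0.132552.
k=4: B_{8}/(8)! × [f^{(7)}(20) − f^{(7)}(6)] = −1/1209600 × (-7.87500e-08 − (-0.00400091)) = -3.30757e-09.

S_4 ≈ 0.132552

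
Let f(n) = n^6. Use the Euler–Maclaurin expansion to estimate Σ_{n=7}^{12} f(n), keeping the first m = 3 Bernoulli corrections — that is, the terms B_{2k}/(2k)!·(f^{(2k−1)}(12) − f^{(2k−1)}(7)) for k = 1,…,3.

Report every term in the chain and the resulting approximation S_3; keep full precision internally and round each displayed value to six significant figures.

∫_7^12 x^6 dx evaluates to 5.00118e+06.
Boundary: ½(f(7) + f(12)) = ½(117649 + 2.98598e+06) = 1.55182e+06.
So far: 6.55300e+06.
Correction k=1: B_{2}/2! · (f^{(1)}(12) − f^{(1)}(7)) = 1/12 · (1.49299e+06 − 100842) = 116012.
After k=1: 6.66901e+06.
Correction k=2: B_{4}/4! · (f^{(3)}(12) − f^{(3)}(7)) = −1/720 · (207360 − 41160.0) = -230.833.
After k=2: 6.66878e+06.
Correction k=3: B_{6}/6! · (f^{(5)}(12) − f^{(5)}(7)) = 1/30240 · (8640.00 − 5040.00) = 0.119048.

S_3 ≈ 6.66878e+06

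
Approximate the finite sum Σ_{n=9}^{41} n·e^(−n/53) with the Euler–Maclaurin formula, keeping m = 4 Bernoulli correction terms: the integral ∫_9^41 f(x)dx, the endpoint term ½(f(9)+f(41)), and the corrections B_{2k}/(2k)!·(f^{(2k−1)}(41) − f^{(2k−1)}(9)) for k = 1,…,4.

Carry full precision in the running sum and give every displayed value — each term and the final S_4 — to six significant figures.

S_4 ≈ 487.535

Integral: ∫_9^41 x·e^(−x/53) dx = 474.329.
Endpoint term: (f(9) + f(41))/2 = (7.59442 + 18.9156)/2 = 13.2550.
So far: 487.584.
k=1: B_{2}/(2)! × [f^{(1)}(41) − f^{(1)}(9)] = 1/12 × (0.104458 − 0.700533) = -0.0496729.
Partial sum through k=1: 487.535.
k=2: B_{4}/(4)! × [f^{(3)}(41) − f^{(3)}(9)] = −1/720 × (0.000365671 − 0.000850189) = 6.72942e-07.
Partial sum through k=2: 487.535.
k=3: B_{6}/(6)! × [f^{(5)}(41) − f^{(5)}(9)] = 1/30240 × (2.47118e-07 − 5.16550e-07) = -8.90978e-12.
Partial sum through k=3: 487.535.
k=4: B_{8}/(8)! × [f^{(7)}(41) − f^{(7)}(9)] = −1/1209600 × (1.29604e-10 − 2.60034e-10) = 1.07828e-16.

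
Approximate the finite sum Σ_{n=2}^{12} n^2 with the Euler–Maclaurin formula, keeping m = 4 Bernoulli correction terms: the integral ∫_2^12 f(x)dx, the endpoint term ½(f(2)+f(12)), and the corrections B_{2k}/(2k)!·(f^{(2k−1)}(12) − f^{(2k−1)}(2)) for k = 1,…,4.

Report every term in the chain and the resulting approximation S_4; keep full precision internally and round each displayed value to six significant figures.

The integral term ∫_2^12 x^2 dx = 573.333.
Boundary: ½(f(2) + f(12)) = ½(4.00000 + 144.000) = 74.0000.
Running total after boundary: 647.333.
Correction k=1: B_{2}/2! · (f^{(1)}(12) − f^{(1)}(2)) = 1/12 · (24.0000 − 4.00000) = 1.66667.
Partial sum through k=1: 649.000.
Correction k=2: B_{4}/4! · (f^{(3)}(12) − f^{(3)}(2)) = −1/720 · (0.00000 − 0.00000) = 0.00000.
Partial sum through k=2: 649.000.
Correction k=3: B_{6}/6! · (f^{(5)}(12) − f^{(5)}(2)) = 1/30240 · (0.00000 − 0.00000) = 0.00000.
Partial sum through k=3: 649.000.
Correction k=4: B_{8}/8! · (f^{(7)}(12) − f^{(7)}(2)) = −1/1209600 · (0.00000 − 0.00000) = 0.00000.

S_4 ≈ 649.000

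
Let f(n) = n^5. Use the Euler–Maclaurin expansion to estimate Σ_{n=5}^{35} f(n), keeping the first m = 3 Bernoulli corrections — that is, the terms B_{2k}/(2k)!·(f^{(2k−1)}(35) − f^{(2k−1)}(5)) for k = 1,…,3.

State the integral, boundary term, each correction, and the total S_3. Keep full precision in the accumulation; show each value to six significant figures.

S_3 ≈ 3.33262e+08

Integral: ∫_5^35 x^5 dx = 3.06375e+08.
Endpoint term: (f(5) + f(35))/2 = (3125.00 + 5.25219e+07)/2 = 2.62625e+07.
So far: 3.32638e+08.
k=1: B_{2}/(2)! × [f^{(1)}(35) − f^{(1)}(5)] = 1/12 × (7.50312e+06 − 3125.00) = 625000.
After k=1: 3.33262e+08.
k=2: B_{4}/(4)! × [f^{(3)}(35) − f^{(3)}(5)] = −1/720 × (73500.0 − 1500.00) = -100.000.
After k=2: 3.33262e+08.
k=3: B_{6}/(6)! × [f^{(5)}(35) − f^{(5)}(5)] = 1/30240 × (120.000 − 120.000) = 0.00000.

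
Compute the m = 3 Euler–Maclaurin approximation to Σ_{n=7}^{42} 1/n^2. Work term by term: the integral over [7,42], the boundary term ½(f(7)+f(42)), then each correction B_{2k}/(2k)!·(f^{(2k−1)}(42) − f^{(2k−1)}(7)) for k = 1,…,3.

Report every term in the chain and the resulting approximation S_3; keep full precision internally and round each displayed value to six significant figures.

The integral term ∫_7^42 1/x^2 dx = 0.119048.
Boundary: ½(f(7) + f(42)) = ½(0.0204082 + 0.000566893) = 0.0104875.
Integral + boundary = 0.129535.
Order-1 term: 1/12 · (-2.69949e-05 − (-0.00583090)) = 0.000483659.
After k=1: 0.130019.
Order-2 term: −1/720 · (-1.83639e-07 − (-0.00142798)) = -1.98305e-06.
After k=2: 0.130017.
Order-3 term: 1/30240 · (-3.12311e-09 − (-0.000874271)) = 2.89110e-08.

S_3 ≈ 0.130017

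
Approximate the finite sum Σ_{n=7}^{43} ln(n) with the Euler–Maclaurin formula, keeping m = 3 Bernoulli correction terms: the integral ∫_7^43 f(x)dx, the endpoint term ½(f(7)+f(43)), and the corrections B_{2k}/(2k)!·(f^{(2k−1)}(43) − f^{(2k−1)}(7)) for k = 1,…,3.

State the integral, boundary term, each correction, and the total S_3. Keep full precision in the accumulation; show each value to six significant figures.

∫_7^43 ln(x) dx evaluates to 112.110.
Boundary: ½(f(7) + f(43)) = ½(1.94591 + 3.76120) = 2.85356.
So far: 114.964.
Correction k=1: B_{2}/2! · (f^{(1)}(43) − f^{(1)}(7)) = 1/12 · (0.0232558 − 0.142857) = -0.00996678.
Running total after k=1: 114.954.
Correction k=2: B_{4}/4! · (f^{(3)}(43) − f^{(3)}(7)) = −1/720 · (2.51550e-05 − 0.00583090) = 8.06354e-06.
Running total after k=2: 114.954.
Correction k=3: B_{6}/6! · (f^{(5)}(43) − f^{(5)}(7)) = 1/30240 · (1.63256e-07 − 0.00142798) = -4.72160e-08.

S_3 ≈ 114.954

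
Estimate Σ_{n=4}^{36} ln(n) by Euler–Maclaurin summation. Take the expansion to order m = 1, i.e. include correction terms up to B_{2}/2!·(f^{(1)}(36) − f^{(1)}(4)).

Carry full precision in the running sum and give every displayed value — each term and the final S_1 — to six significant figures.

S_1 ≈ 93.9279

∫_4^36 ln(x) dx evaluates to 91.4615.
½[f(4) + f(36)] = ½[1.38629 + 3.58352] = 2.48491.
Running total after boundary: 93.9464.
Correction k=1: B_{2}/2! · (f^{(1)}(36) − f^{(1)}(4)) = 1/12 · (0.0277778 − 0.250000) = -0.0185185.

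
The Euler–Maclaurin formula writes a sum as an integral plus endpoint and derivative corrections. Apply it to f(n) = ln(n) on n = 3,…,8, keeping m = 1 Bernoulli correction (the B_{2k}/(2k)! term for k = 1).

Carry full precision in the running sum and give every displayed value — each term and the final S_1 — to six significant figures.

The integral term ∫_3^8 ln(x) dx = 8.33970.
Endpoint term: (f(3) + f(8))/2 = (1.09861 + 2.07944)/2 = 1.58903.
Running total after boundary: 9.92872.
k=1: B_{2}/(2)! × [f^{(1)}(8) − f^{(1)}(3)] = 1/12 × (0.125000 − 0.333333) = -0.0173611.

S_1 ≈ 9.91136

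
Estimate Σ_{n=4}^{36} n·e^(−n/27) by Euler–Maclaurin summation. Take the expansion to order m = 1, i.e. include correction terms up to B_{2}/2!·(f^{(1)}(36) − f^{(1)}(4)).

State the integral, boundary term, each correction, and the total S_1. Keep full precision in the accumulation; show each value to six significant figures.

S_1 ≈ 279.770

The integral term ∫_4^36 x·e^(−x/27) dx = 273.369.
½[f(4) + f(36)] = ½[3.44921 + 9.48950] = 6.46936.
Integral + boundary = 279.839.
Order-1 term: 1/12 · (-0.0878657 − 0.734555) = -0.0685350.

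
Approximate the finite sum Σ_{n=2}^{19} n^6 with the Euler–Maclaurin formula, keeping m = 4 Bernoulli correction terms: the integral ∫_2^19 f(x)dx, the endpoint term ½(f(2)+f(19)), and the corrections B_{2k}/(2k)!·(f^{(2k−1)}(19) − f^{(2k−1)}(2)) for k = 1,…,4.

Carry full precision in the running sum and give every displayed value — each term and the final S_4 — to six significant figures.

Integral: ∫_2^19 x^6 dx = 1.27696e+08.
Boundary: ½(f(2) + f(19)) = ½(64.0000 + 4.70459e+07) = 2.35230e+07.
Integral + boundary = 1.51219e+08.
Order-1 term: 1/12 · (1.48566e+07 − 192.000) = 1.23803e+06.
Partial sum through k=1: 1.52457e+08.
Order-2 term: −1/720 · (823080 − 960.000) = -1141.83.
Partial sum through k=2: 1.52456e+08.
Order-3 term: 1/30240 · (13680.0 − 1440.00) = 0.404762.
Partial sum through k=3: 1.52456e+08.
Order-4 term: −1/1209600 · (0.00000 − 0.00000) = 0.00000.

S_4 ≈ 1.52456e+08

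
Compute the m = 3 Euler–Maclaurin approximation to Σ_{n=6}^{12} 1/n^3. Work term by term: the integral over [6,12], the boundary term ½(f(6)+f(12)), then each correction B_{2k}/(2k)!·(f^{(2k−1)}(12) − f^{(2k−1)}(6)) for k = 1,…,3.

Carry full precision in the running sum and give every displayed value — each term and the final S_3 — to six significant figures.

Integral: ∫_6^12 1/x^3 dx = 0.0104167.
½[f(6) + f(12)] = ½[0.00462963 + 0.000578704] = 0.00260417.
So far: 0.0130208.
Order-1 term: 1/12 · (-0.000144676 − (-0.00231481)) = 0.000180845.
After k=1: 0.0132017.
Order-2 term: −1/720 · (-2.00939e-05 − (-0.00128601)) = -1.75821e-06.
After k=2: 0.0131999.
Order-3 term: 1/30240 · (-5.86071e-06 − (-0.00150034)) = 4.94207e-08.

S_3 ≈ 0.0132000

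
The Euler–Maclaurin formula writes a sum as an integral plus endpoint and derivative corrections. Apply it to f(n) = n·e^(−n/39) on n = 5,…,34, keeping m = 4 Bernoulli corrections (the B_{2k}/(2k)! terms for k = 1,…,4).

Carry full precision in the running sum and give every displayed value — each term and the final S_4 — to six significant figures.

The integral term ∫_5^34 x·e^(−x/39) dx = 318.903.
Endpoint term: (f(5) + f(34))/2 = (4.39836 + 14.2188)/2 = 9.30859.
Running total after boundary: 328.211.
Correction k=1: B_{2}/2! · (f^{(1)}(34) − f^{(1)}(5)) = 1/12 · (0.0536154 − 0.766894) = -0.0594399.
Partial sum through k=1: 328.152.
Correction k=2: B_{4}/4! · (f^{(3)}(34) − f^{(3)}(5)) = −1/720 · (0.000585152 − 0.00166091) = 1.49410e-06.
Partial sum through k=2: 328.152.
Correction k=3: B_{6}/6! · (f^{(5)}(34) − f^{(5)}(5)) = 1/30240 · (7.46255e-07 − 1.85247e-06) = -3.65813e-11.
Partial sum through k=3: 328.152.
Correction k=4: B_{8}/8! · (f^{(7)}(34) − f^{(7)}(5)) = −1/1209600 · (7.28333e-10 − 1.71792e-09) = 8.18114e-16.

S_4 ≈ 328.152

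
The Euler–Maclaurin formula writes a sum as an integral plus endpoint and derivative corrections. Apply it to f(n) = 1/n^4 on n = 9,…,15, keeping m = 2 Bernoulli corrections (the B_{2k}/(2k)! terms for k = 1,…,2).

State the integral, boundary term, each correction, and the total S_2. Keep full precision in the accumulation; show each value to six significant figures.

∫_9^15 1/x^4 dx evaluates to 0.000358482.
½[f(9) + f(15)] = ½[0.000152416 + 1.97531e-05] = 8.60844e-05.
Integral + boundary = 0.000444566.
k=1: B_{2}/(2)! × [f^{(1)}(15) − f^{(1)}(9)] = 1/12 × (-5.26749e-06 − (-6.77404e-05)) = 5.20607e-06.
Running total after k=1: 0.000449772.
k=2: B_{4}/(4)! × [f^{(3)}(15) − f^{(3)}(9)] = −1/720 × (-7.02332e-07 − (-2.50890e-05)) = -3.38704e-08.

S_2 ≈ 0.000449739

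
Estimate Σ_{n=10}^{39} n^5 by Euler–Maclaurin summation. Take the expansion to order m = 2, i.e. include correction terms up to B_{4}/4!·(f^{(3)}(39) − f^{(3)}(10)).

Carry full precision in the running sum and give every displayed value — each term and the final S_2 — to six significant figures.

S_2 ≈ 6.32412e+08

Integral: ∫_10^39 x^5 dx = 5.86291e+08.
Endpoint term: (f(10) + f(39))/2 = (100000 + 9.02242e+07)/2 = 4.51621e+07.
Running total after boundary: 6.31453e+08.
Order-1 term: 1/12 · (1.15672e+07 − 50000.0) = 959767.
Partial sum through k=1: 6.32412e+08.
Order-2 term: −1/720 · (91260.0 − 6000.00) = -118.417.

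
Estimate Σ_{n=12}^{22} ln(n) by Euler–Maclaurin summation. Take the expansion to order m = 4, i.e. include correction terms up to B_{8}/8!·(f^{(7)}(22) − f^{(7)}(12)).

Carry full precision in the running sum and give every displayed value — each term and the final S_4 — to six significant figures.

The integral term ∫_12^22 ln(x) dx = 28.1841.
Boundary: ½(f(12) + f(22)) = ½(2.48491 + 3.09104) = 2.78797.
Integral + boundary = 30.9720.
Order-1 term: 1/12 · (0.0454545 − 0.0833333) = -0.00315657.
After k=1: 30.9689.
Order-2 term: −1/720 · (0.000187829 − 0.00115741) = 1.34664e-06.
After k=2: 30.9689.
Order-3 term: 1/30240 · (4.65691e-06 − 9.64506e-05) = -3.03551e-09.
After k=3: 30.9689.
Order-4 term: −1/1209600 · (2.88651e-07 − 2.00939e-05) = 1.63734e-11.

S_4 ≈ 30.9689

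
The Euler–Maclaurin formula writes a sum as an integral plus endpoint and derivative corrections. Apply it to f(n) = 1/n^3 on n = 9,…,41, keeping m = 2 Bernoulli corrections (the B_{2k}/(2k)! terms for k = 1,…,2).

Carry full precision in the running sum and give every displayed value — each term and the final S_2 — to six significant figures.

The integral term ∫_9^41 1/x^3 dx = 0.00587540.
Boundary: ½(f(9) + f(41)) = ½(0.00137174 + 1.45094e-05) = 0.000693126.
Integral + boundary = 0.00656852.
Correction k=1: B_{2}/2! · (f^{(1)}(41) − f^{(1)}(9)) = 1/12 · (-1.06166e-06 − (-0.000457247)) = 3.80155e-05.
After k=1: 0.00660654.
Correction k=2: B_{4}/4! · (f^{(3)}(41) − f^{(3)}(9)) = −1/720 · (-1.26313e-08 − (-0.000112901)) = -1.56789e-07.

S_2 ≈ 0.00660638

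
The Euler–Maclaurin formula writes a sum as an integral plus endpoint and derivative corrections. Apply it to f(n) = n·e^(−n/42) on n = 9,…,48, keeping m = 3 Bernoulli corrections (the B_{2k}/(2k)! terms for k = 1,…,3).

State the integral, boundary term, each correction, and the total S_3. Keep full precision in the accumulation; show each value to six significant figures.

The integral term ∫_9^48 x·e^(−x/42) dx = 523.379.
Boundary: ½(f(9) + f(48)) = ½(7.26406 + 15.3075) = 11.2858.
Integral + boundary = 534.665.
k=1: B_{2}/(2)! × [f^{(1)}(48) − f^{(1)}(9)] = 1/12 × (-0.0455581 − 0.634164) = -0.0566435.
Running total after k=1: 534.609.
k=2: B_{4}/(4)! × [f^{(3)}(48) − f^{(3)}(9)] = −1/720 × (0.000335745 − 0.00127460) = 1.30397e-06.
Running total after k=2: 534.609.
k=3: B_{6}/(6)! × [f^{(5)}(48) − f^{(5)}(9)] = 1/30240 × (3.95305e-07 − 1.24133e-06) = -2.79770e-11.

S_3 ≈ 534.609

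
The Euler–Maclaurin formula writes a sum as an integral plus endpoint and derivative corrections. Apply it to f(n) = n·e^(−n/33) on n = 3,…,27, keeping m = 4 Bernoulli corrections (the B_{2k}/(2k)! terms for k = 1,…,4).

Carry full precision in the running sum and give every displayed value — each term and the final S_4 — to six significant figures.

S_4 ≈ 218.386

Integral: ∫_3^27 x·e^(−x/33) dx = 211.122.
Boundary: ½(f(3) + f(27)) = ½(2.73930 + 11.9133) = 7.32630.
Integral + boundary = 218.448.
Order-1 term: 1/12 · (0.0802242 − 0.830092) = -0.0624889.
Running total after k=1: 218.386.
Order-2 term: −1/720 · (0.000884013 − 0.00243920) = 2.15999e-06.
Running total after k=2: 218.386.
Order-3 term: 1/30240 · (1.55589e-06 − 3.77976e-06) = -7.35408e-11.
Running total after k=3: 218.386.
Order-4 term: −1/1209600 · (2.11203e-09 − 4.88490e-09) = 2.29239e-15.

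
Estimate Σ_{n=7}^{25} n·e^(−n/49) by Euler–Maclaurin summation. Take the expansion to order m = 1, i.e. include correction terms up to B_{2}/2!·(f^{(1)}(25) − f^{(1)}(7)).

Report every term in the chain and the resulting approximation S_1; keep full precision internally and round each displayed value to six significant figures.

The integral term ∫_7^25 x·e^(−x/49) dx = 201.760.
Endpoint term: (f(7) + f(25))/2 = (6.06815 + 15.0093)/2 = 10.5387.
So far: 212.299.
Correction k=1: B_{2}/2! · (f^{(1)}(25) − f^{(1)}(7)) = 1/12 · (0.294060 − 0.743038) = -0.0374148.

S_1 ≈ 212.262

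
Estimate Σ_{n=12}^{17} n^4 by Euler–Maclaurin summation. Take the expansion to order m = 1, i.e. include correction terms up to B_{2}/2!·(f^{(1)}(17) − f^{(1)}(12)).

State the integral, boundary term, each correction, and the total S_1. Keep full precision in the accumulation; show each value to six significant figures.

S_1 ≈ 287395

Integral: ∫_12^17 x^4 dx = 234205.
Endpoint term: (f(12) + f(17))/2 = (20736.0 + 83521.0)/2 = 52128.5.
Running total after boundary: 286334.
k=1: B_{2}/(2)! × [f^{(1)}(17) − f^{(1)}(12)] = 1/12 × (19652.0 − 6912.00) = 1061.67.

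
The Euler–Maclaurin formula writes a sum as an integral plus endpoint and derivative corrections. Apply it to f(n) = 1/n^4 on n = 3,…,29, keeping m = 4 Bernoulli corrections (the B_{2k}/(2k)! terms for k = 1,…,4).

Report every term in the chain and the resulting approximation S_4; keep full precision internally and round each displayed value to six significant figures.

S_4 ≈ 0.0198095

Integral: ∫_3^29 1/x^4 dx = 0.0123320.
Boundary: ½(f(3) + f(29)) = ½(0.0123457 + 1.41387e-06) = 0.00617355.
Running total after boundary: 0.0185056.
Order-1 term: 1/12 · (-1.95016e-07 − (-0.0164609)) = 0.00137173.
Partial sum through k=1: 0.0198773.
Order-2 term: −1/720 · (-6.95657e-09 − (-0.0548697)) = -7.62079e-05.
Partial sum through k=2: 0.0198011.
Order-3 term: 1/30240 · (-4.63220e-10 − (-0.341411)) = 1.12901e-05.
Partial sum through k=3: 0.0198124.
Order-4 term: −1/1209600 · (-4.95717e-11 − (-3.41411)) = -2.82251e-06.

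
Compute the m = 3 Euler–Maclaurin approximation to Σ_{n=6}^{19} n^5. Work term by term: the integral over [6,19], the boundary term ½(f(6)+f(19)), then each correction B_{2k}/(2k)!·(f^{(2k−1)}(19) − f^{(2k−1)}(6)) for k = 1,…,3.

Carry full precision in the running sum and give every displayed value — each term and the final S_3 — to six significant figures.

The integral term ∫_6^19 x^5 dx = 7.83320e+06.
½[f(6) + f(19)] = ½[7776.00 + 2.47610e+06] = 1.24194e+06.
So far: 9.07514e+06.
Order-1 term: 1/12 · (651605 − 6480.00) = 53760.4.
Running total after k=1: 9.12890e+06.
Order-2 term: −1/720 · (21660.0 − 2160.00) = -27.0833.
Running total after k=2: 9.12888e+06.
Order-3 term: 1/30240 · (120.000 − 120.000) = 0.00000.

S_3 ≈ 9.12888e+06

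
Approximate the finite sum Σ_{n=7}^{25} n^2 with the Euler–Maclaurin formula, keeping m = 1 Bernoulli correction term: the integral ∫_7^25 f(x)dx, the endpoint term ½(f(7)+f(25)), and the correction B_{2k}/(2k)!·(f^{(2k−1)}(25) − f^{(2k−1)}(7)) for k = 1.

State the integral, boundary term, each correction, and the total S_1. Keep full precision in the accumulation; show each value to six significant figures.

∫_7^25 x^2 dx evaluates to 5094.00.
Boundary: ½(f(7) + f(25)) = ½(49.0000 + 625.000) = 337.000.
Running total after boundary: 5431.00.
Order-1 term: 1/12 · (50.0000 − 14.0000) = 3.00000.

S_1 ≈ 5434.00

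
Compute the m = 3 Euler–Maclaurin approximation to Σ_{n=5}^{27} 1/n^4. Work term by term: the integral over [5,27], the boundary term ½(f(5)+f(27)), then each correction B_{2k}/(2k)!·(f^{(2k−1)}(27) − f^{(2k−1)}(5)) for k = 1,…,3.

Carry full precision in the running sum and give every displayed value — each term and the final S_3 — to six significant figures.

S_3 ≈ 0.00355530

Integral: ∫_5^27 1/x^4 dx = 0.00264973.
½[f(5) + f(27)] = ½[0.00160000 + 1.88168e-06] = 0.000800941.
Integral + boundary = 0.00345067.
Correction k=1: B_{2}/2! · (f^{(1)}(27) − f^{(1)}(5)) = 1/12 · (-2.78767e-07 − (-0.00128000)) = 0.000106643.
Partial sum through k=1: 0.00355732.
Correction k=2: B_{4}/4! · (f^{(3)}(27) − f^{(3)}(5)) = −1/720 · (-1.14719e-08 − (-0.00153600)) = -2.13332e-06.
Partial sum through k=2: 0.00355518.
Correction k=3: B_{6}/6! · (f^{(5)}(27) − f^{(5)}(5)) = 1/30240 · (-8.81242e-10 − (-0.00344064)) = 1.13778e-07.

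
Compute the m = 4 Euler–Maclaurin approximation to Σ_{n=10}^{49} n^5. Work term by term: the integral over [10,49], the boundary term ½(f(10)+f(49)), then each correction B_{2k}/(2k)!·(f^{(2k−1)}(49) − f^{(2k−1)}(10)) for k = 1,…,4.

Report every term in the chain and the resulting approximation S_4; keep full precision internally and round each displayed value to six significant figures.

S_4 ≈ 2.45040e+09

∫_10^49 x^5 dx evaluates to 2.30671e+09.
Boundary: ½(f(10) + f(49)) = ½(100000 + 2.82475e+08) = 1.41288e+08.
Running total after boundary: 2.44800e+09.
Correction k=1: B_{2}/2! · (f^{(1)}(49) − f^{(1)}(10)) = 1/12 · (2.88240e+07 − 50000.0) = 2.39783e+06.
After k=1: 2.45040e+09.
Correction k=2: B_{4}/4! · (f^{(3)}(49) − f^{(3)}(10)) = −1/720 · (144060 − 6000.00) = -191.750.
After k=2: 2.45040e+09.
Correction k=3: B_{6}/6! · (f^{(5)}(49) − f^{(5)}(10)) = 1/30240 · (120.000 − 120.000) = 0.00000.
After k=3: 2.45040e+09.
Correction k=4: B_{8}/8! · (f^{(7)}(49) − f^{(7)}(10)) = −1/1209600 · (0.00000 − 0.00000) = 0.00000.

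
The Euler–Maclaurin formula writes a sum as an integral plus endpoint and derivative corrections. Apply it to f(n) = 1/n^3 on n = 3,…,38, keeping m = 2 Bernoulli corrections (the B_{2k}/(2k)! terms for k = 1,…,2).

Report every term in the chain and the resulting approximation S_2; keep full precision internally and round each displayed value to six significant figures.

Integral: ∫_3^38 1/x^3 dx = 0.0552093.
Boundary: ½(f(3) + f(38)) = ½(0.0370370 + 1.82242e-05) = 0.0185276.
So far: 0.0737369.
k=1: B_{2}/(2)! × [f^{(1)}(38) − f^{(1)}(3)] = 1/12 × (-1.43876e-06 − (-0.0370370)) = 0.00308630.
After k=1: 0.0768232.
k=2: B_{4}/(4)! × [f^{(3)}(38) − f^{(3)}(3)] = −1/720 × (-1.99274e-08 − (-0.0823045)) = -0.000114312.

S_2 ≈ 0.0767089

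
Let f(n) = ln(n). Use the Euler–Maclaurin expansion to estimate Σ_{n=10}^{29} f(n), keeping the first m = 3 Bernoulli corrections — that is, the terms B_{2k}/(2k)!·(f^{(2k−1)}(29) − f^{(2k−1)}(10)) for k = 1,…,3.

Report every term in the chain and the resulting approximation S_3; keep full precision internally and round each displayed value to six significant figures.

Integral: ∫_10^29 ln(x) dx = 55.6257.
Endpoint term: (f(10) + f(29))/2 = (2.30259 + 3.36730)/2 = 2.83494.
Running total after boundary: 58.4607.
Correction k=1: B_{2}/2! · (f^{(1)}(29) − f^{(1)}(10)) = 1/12 · (0.0344828 − 0.100000) = -0.00545977.
After k=1: 58.4552.
Correction k=2: B_{4}/4! · (f^{(3)}(29) − f^{(3)}(10)) = −1/720 · (8.20042e-05 − 0.00200000) = 2.66388e-06.
After k=2: 58.4552.
Correction k=3: B_{6}/6! · (f^{(5)}(29) − f^{(5)}(10)) = 1/30240 · (1.17010e-06 − 0.000240000) = -7.89781e-09.

S_3 ≈ 58.4552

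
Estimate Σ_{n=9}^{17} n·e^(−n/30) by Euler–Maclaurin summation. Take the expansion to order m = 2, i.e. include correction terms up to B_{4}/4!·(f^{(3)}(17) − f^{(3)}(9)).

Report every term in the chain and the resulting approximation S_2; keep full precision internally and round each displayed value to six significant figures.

S_2 ≈ 74.8380

Integral: ∫_9^17 x·e^(−x/30) dx = 66.7040.
½[f(9) + f(17)] = ½[6.66736 + 9.64603] = 8.15670.
So far: 74.8607.
Correction k=1: B_{2}/2! · (f^{(1)}(17) − f^{(1)}(9)) = 1/12 · (0.245879 − 0.518573) = -0.0227245.
Running total after k=1: 74.8380.
Correction k=2: B_{4}/4! · (f^{(3)}(17) − f^{(3)}(9)) = −1/720 · (0.00153412 − 0.00222245) = 9.56023e-07.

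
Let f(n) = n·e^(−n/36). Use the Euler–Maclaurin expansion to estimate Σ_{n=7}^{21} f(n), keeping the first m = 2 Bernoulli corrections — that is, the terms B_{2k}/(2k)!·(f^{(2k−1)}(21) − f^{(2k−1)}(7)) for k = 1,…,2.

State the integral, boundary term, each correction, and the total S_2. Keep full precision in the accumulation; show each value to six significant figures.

∫_7^21 x·e^(−x/36) dx evaluates to 129.368.
½[f(7) + f(21)] = ½[5.76304 + 11.7187] = 8.74089.
So far: 138.109.
Order-1 term: 1/12 · (0.232515 − 0.663207) = -0.0358911.
Running total after k=1: 138.073.
Order-2 term: −1/720 · (0.00104057 − 0.00178225) = 1.03010e-06.

S_2 ≈ 138.073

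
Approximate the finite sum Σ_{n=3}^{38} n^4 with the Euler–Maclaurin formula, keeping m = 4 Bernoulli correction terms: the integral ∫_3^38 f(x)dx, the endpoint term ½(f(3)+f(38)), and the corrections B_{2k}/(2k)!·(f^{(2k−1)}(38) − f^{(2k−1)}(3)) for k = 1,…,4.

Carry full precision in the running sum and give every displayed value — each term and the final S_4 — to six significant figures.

S_4 ≈ 1.69079e+07

The integral term ∫_3^38 x^4 dx = 1.58470e+07.
Endpoint term: (f(3) + f(38))/2 = (81.0000 + 2.08514e+06)/2 = 1.04261e+06.
So far: 1.68896e+07.
Order-1 term: 1/12 · (219488 − 108.000) = 18281.7.
After k=1: 1.69079e+07.
Order-2 term: −1/720 · (912.000 − 72.0000) = -1.16667.
After k=2: 1.69079e+07.
Order-3 term: 1/30240 · (0.00000 − 0.00000) = 0.00000.
After k=3: 1.69079e+07.
Order-4 term: −1/1209600 · (0.00000 − 0.00000) = 0.00000.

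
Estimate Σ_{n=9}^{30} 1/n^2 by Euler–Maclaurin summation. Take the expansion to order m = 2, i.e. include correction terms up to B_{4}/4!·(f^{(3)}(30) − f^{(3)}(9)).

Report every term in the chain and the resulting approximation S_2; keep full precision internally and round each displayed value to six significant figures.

The integral term ∫_9^30 1/x^2 dx = 0.0777778.
Boundary: ½(f(9) + f(30)) = ½(0.0123457 + 0.00111111) = 0.00672840.
Running total after boundary: 0.0845062.
k=1: B_{2}/(2)! × [f^{(1)}(30) − f^{(1)}(9)] = 1/12 × (-7.40741e-05 − (-0.00274348)) = 0.000222451.
After k=1: 0.0847286.
k=2: B_{4}/(4)! × [f^{(3)}(30) − f^{(3)}(9)] = −1/720 × (-9.87654e-07 − (-0.000406442)) = -5.63131e-07.

S_2 ≈ 0.0847281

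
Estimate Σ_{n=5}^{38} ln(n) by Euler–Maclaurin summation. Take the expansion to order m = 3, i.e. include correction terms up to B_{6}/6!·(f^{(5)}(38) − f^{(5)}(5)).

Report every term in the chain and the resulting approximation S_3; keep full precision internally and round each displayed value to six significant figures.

S_3 ≈ 99.7901

Integral: ∫_5^38 ln(x) dx = 97.1811.
Boundary: ½(f(5) + f(38)) = ½(1.60944 + 3.63759) = 2.62351.
Integral + boundary = 99.8046.
Order-1 term: 1/12 · (0.0263158 − 0.200000) = -0.0144737.
Partial sum through k=1: 99.7901.
Order-2 term: −1/720 · (3.64485e-05 − 0.0160000) = 2.21716e-05.
Partial sum through k=2: 99.7901.
Order-3 term: 1/30240 · (3.02896e-07 − 0.00768000) = -2.53958e-07.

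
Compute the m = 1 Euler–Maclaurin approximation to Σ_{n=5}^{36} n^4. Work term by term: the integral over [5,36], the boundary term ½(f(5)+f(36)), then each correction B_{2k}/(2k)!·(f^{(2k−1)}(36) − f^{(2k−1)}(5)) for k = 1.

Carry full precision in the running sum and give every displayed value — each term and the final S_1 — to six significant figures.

S_1 ≈ 1.29482e+07

∫_5^36 x^4 dx evaluates to 1.20926e+07.
Boundary: ½(f(5) + f(36)) = ½(625.000 + 1.67962e+06) = 840120.
Integral + boundary = 1.29327e+07.
Correction k=1: B_{2}/2! · (f^{(1)}(36) − f^{(1)}(5)) = 1/12 · (186624 − 500.000) = 15510.3.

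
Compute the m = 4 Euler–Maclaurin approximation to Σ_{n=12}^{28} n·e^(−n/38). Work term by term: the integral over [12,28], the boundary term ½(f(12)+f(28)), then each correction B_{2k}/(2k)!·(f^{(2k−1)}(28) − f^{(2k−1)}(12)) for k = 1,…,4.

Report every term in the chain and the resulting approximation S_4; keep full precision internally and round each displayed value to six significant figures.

S_4 ≈ 196.163

∫_12^28 x·e^(−x/38) dx evaluates to 185.118.
Boundary: ½(f(12) + f(28)) = ½(8.75056 + 13.4014) = 11.0760.
Integral + boundary = 196.194.
Order-1 term: 1/12 · (0.125953 − 0.498935) = -0.0310818.
Partial sum through k=1: 196.163.
Order-2 term: −1/720 · (0.000750138 − 0.00135551) = 8.40799e-07.
Partial sum through k=2: 196.163.
Order-3 term: 1/30240 · (9.78567e-07 − 1.63816e-06) = -2.18119e-11.
Partial sum through k=3: 196.163.
Order-4 term: −1/1209600 · (9.95601e-10 − 1.61884e-09) = 5.15241e-16.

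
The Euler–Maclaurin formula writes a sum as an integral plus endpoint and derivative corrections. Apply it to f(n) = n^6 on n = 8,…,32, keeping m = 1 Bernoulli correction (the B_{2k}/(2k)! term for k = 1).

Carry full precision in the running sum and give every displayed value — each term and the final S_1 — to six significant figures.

S_1 ≈ 5.46200e+09

The integral term ∫_8^32 x^6 dx = 4.90823e+09.
Endpoint term: (f(8) + f(32))/2 = (262144 + 1.07374e+09)/2 = 5.37002e+08.
Running total after boundary: 5.44524e+09.
Correction k=1: B_{2}/2! · (f^{(1)}(32) − f^{(1)}(8)) = 1/12 · (2.01327e+08 − 196608) = 1.67608e+07.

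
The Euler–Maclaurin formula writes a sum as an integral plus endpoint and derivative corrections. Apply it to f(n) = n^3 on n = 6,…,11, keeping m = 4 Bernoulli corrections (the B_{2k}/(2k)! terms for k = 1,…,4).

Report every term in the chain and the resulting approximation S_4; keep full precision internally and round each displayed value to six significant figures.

∫_6^11 x^3 dx evaluates to 3336.25.
Endpoint term: (f(6) + f(11))/2 = (216.000 + 1331.00)/2 = 773.500.
Integral + boundary = 4109.75.
Order-1 term: 1/12 · (363.000 − 108.000) = 21.2500.
After k=1: 4131.00.
Order-2 term: −1/720 · (6.00000 − 6.00000) = 0.00000.
After k=2: 4131.00.
Order-3 term: 1/30240 · (0.00000 − 0.00000) = 0.00000.
After k=3: 4131.00.
Order-4 term: −1/1209600 · (0.00000 − 0.00000) = 0.00000.

S_4 ≈ 4131.00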